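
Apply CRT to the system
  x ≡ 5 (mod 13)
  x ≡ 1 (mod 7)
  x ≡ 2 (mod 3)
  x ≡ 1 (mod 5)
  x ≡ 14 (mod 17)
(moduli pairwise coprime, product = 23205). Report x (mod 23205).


Product of moduli M = 13 · 7 · 3 · 5 · 17 = 23205.
Merge one congruence at a time:
  Start: x ≡ 5 (mod 13).
  Combine with x ≡ 1 (mod 7); new modulus lcm = 91.
    Write x = 5 + 13·t and substitute into x ≡ 1 (mod 7): 13·t ≡ 1 − 5 = -4 (mod 7).
    Reduce coefficients mod 7: 6·t ≡ 3 (mod 7).
    The inverse of 6 mod 7 is 6 (since 6·6 = 36 = 5·7 + 1), so t ≡ 6·3 = 18 ≡ 4 (mod 7).
    Then x = 5 + 13·4 = 57, valid modulo lcm(13, 7) = 91: x ≡ 57 (mod 91).
  Combine with x ≡ 2 (mod 3); new modulus lcm = 273.
    Write x = 57 + 91·t and substitute into x ≡ 2 (mod 3): 91·t ≡ 2 − 57 = -55 (mod 3).
    Reduce coefficients mod 3: 1·t ≡ 2 (mod 3).
    So t ≡ 2 (mod 3).
    Then x = 57 + 91·2 = 239, valid modulo lcm(91, 3) = 273: x ≡ 239 (mod 273).
  Combine with x ≡ 1 (mod 5); new modulus lcm = 1365.
    Write x = 239 + 273·t and substitute into x ≡ 1 (mod 5): 273·t ≡ 1 − 239 = -238 (mod 5).
    Reduce coefficients mod 5: 3·t ≡ 2 (mod 5).
    The inverse of 3 mod 5 is 2 (since 3·2 = 6 = 1·5 + 1), so t ≡ 2·2 = 4 ≡ 4 (mod 5).
    Then x = 239 + 273·4 = 1331, valid modulo lcm(273, 5) = 1365: x ≡ 1331 (mod 1365).
  Combine with x ≡ 14 (mod 17); new modulus lcm = 23205.
    Write x = 1331 + 1365·t and substitute into x ≡ 14 (mod 17): 1365·t ≡ 14 − 1331 = -1317 (mod 17).
    Reduce coefficients mod 17: 5·t ≡ 9 (mod 17).
    The inverse of 5 mod 17 is 7 (since 5·7 = 35 = 2·17 + 1), so t ≡ 7·9 = 63 ≡ 12 (mod 17).
    Then x = 1331 + 1365·12 = 17711, valid modulo lcm(1365, 17) = 23205: x ≡ 17711 (mod 23205).
Verify against each original: 17711 mod 13 = 5, 17711 mod 7 = 1, 17711 mod 3 = 2, 17711 mod 5 = 1, 17711 mod 17 = 14.

x ≡ 17711 (mod 23205).


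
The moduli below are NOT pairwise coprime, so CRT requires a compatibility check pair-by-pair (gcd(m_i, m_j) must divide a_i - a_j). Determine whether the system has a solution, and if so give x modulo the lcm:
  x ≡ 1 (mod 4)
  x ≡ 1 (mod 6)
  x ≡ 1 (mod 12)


Moduli 4, 6, 12 are not pairwise coprime, so CRT works modulo lcm(m_i) when all pairwise compatibility conditions hold.
Pairwise compatibility: gcd(m_i, m_j) must divide a_i - a_j for every pair.
Merge one congruence at a time:
  Start: x ≡ 1 (mod 4).
  Combine with x ≡ 1 (mod 6): gcd(4, 6) = 2; 1 - 1 = 0, which IS divisible by 2, so compatible.
    Write x = 1 + 4·t and substitute into x ≡ 1 (mod 6): 4·t ≡ 1 − 1 = 0 (mod 6).
    Divide the congruence (and modulus) by g = 2: 2·t ≡ 0 (mod 3).
    The inverse of 2 mod 3 is 2 (since 2·2 = 4 = 1·3 + 1), so t ≡ 2·0 = 0 ≡ 0 (mod 3).
    Then x = 1 + 4·0 = 1, valid modulo lcm(4, 6) = 12: x ≡ 1 (mod 12).
  Combine with x ≡ 1 (mod 12): gcd(12, 12) = 12; 1 - 1 = 0, which IS divisible by 12, so compatible.
    Write x = 1 + 12·t and substitute into x ≡ 1 (mod 12): 12·t ≡ 1 − 1 = 0 (mod 12).
    Divide the congruence (and modulus) by g = 12: 1·t ≡ 0 (mod 1).
    Modulo 1 every t works; take t = 0.
    Then x = 1 + 12·0 = 1, valid modulo lcm(12, 12) = 12: x ≡ 1 (mod 12).
Verify: 1 mod 4 = 1, 1 mod 6 = 1, 1 mod 12 = 1.

x ≡ 1 (mod 12).


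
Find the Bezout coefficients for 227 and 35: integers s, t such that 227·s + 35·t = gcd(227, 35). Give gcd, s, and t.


Euclidean algorithm on (227, 35) — divide until remainder is 0:
  227 = 6 · 35 + 17
  35 = 2 · 17 + 1
  17 = 17 · 1 + 0
gcd(227, 35) = 1.
Track Bezout coefficients alongside the remainders: start with r₀ = 227 = a·1 + b·0 (s = 1, t = 0) and r₁ = 35 = a·0 + b·1 (s = 0, t = 1); each new remainder r_{k+1} = r_{k-1} − q_k·r_k inherits s_{k+1} = s_{k-1} − q_k·s_k, t_{k+1} = t_{k-1} − q_k·t_k, so r_k = a·s_k + b·t_k at every step:
  q = 6: r = 17, s = 1 − 6·0 = 1, t = 0 − 6·1 = -6  (check: 227·1 + 35·(-6) = 17)
  q = 2: r = 1, s = 0 − 2·1 = -2, t = 1 − 2·(-6) = 13  (check: 227·(-2) + 35·13 = 1)
The row with r = 1 (the gcd) gives the Bezout coefficients s = -2, t = 13.
Result: 227 · (-2) + 35 · (13) = 1.

gcd(227, 35) = 1; s = -2, t = 13 (check: 227·(-2) + 35·13 = 1).


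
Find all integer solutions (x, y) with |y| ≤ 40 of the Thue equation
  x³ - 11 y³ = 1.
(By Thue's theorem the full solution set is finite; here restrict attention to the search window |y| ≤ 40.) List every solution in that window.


The equation is x³ - 11y³ = 1. For fixed y, x³ = 11·y³ + 1, so a solution requires the RHS to be a perfect cube.
Strategy: iterate y from -40 to 40, compute RHS = 11·y³ + 1, and check whether it is a (positive or negative) perfect cube.
Check small values of y:
  y = 0: RHS = 1 = (1)³ ⇒ x = 1 works.
  y = 1: RHS = 12 is not a perfect cube.
  y = -1: RHS = -10 is not a perfect cube.
  y = 2: RHS = 89 is not a perfect cube.
  y = -2: RHS = -87 is not a perfect cube.
  y = 3: RHS = 298 is not a perfect cube.
  y = -3: RHS = -296 is not a perfect cube.
Continuing the search up to |y| = 40 finds no further solutions beyond those listed.
Collected solutions: (1, 0).

Solutions (with |y| ≤ 40): (1, 0).


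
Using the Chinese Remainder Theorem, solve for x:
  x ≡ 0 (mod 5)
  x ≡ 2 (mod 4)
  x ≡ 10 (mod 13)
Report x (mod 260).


Moduli 5, 4, 13 are pairwise coprime; by CRT there is a unique solution modulo M = 5 · 4 · 13 = 260.
Solve pairwise, accumulating the modulus:
  Start with x ≡ 0 (mod 5).
  Combine with x ≡ 2 (mod 4): since gcd(5, 4) = 1, we get a unique residue mod 20.
    Write x = 0 + 5·t and substitute into x ≡ 2 (mod 4): 5·t ≡ 2 − 0 = 2 (mod 4).
    Reduce coefficients mod 4: 1·t ≡ 2 (mod 4).
    So t ≡ 2 (mod 4).
    Then x = 0 + 5·2 = 10, valid modulo lcm(5, 4) = 20: x ≡ 10 (mod 20).
  Combine with x ≡ 10 (mod 13): since gcd(20, 13) = 1, we get a unique residue mod 260.
    Write x = 10 + 20·t and substitute into x ≡ 10 (mod 13): 20·t ≡ 10 − 10 = 0 (mod 13).
    Reduce coefficients mod 13: 7·t ≡ 0 (mod 13).
    The inverse of 7 mod 13 is 2 (since 7·2 = 14 = 1·13 + 1), so t ≡ 2·0 = 0 ≡ 0 (mod 13).
    Then x = 10 + 20·0 = 10, valid modulo lcm(20, 13) = 260: x ≡ 10 (mod 260).
Verify: 10 mod 5 = 0 ✓, 10 mod 4 = 2 ✓, 10 mod 13 = 10 ✓.

x ≡ 10 (mod 260).


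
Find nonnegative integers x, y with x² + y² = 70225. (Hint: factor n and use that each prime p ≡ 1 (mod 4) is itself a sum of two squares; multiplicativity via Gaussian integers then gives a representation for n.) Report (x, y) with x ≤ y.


Step 1: Factor n = 70225 = 5^2 · 53^2.
Step 2: Check the mod-4 condition on each prime factor: 5 ≡ 1 (mod 4), exponent 2; 53 ≡ 1 (mod 4), exponent 2.
All primes ≡ 3 (mod 4) appear to even exponent (or don't appear), so by the two-squares theorem n IS expressible as a sum of two squares.
Step 3: Build a representation. Group n = k² · m with k = 5 and m = 53 · 53 = 2809 (a product of primes ≡ 1 (mod 4)); a representation of m scales to one of n via (k·x)² + (k·y)² = k²(x² + y²). Each prime p ≡ 1 (mod 4) is itself a sum of two squares; find a² by testing p − a² for a perfect square:
  53: 53 − 1² = 52, 53 − 2² = 49 = 7² ⇒ 53 = 2² + 7².
  Combine using the Brahmagupta–Fibonacci identity (a² + b²)(c² + d²) = (ac − bd)² + (ad + bc)² = (ac + bd)² + (ad − bc)²:
  53 · 53 = 2809: from (2² + 7²)(2² + 7²), take (2·2 − 7·7, 2·7 + 7·2) = (4 − 49, 14 + 14) = (-45, 28); dropping signs (only squares matter) gives (45, 28); check 45² + 28² = 2025 + 784 = 2809 ✓.
  Scale by k = 5: (5·45, 5·28) = (225, 140).
Step 4: Order so x ≤ y and verify: 140² + 225² = 19600 + 50625 = 70225 = n. ✓

n = 70225 = 140² + 225² (one valid representation with x ≤ y).


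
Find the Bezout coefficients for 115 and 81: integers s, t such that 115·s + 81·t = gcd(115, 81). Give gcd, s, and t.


Euclidean algorithm on (115, 81) — divide until remainder is 0:
  115 = 1 · 81 + 34
  81 = 2 · 34 + 13
  34 = 2 · 13 + 8
  13 = 1 · 8 + 5
  8 = 1 · 5 + 3
  5 = 1 · 3 + 2
  3 = 1 · 2 + 1
  2 = 2 · 1 + 0
gcd(115, 81) = 1.
Track Bezout coefficients alongside the remainders: start with r₀ = 115 = a·1 + b·0 (s = 1, t = 0) and r₁ = 81 = a·0 + b·1 (s = 0, t = 1); each new remainder r_{k+1} = r_{k-1} − q_k·r_k inherits s_{k+1} = s_{k-1} − q_k·s_k, t_{k+1} = t_{k-1} − q_k·t_k, so r_k = a·s_k + b·t_k at every step:
  q = 1: r = 34, s = 1 − 1·0 = 1, t = 0 − 1·1 = -1  (check: 115·1 + 81·(-1) = 34)
  q = 2: r = 13, s = 0 − 2·1 = -2, t = 1 − 2·(-1) = 3  (check: 115·(-2) + 81·3 = 13)
  q = 2: r = 8, s = 1 − 2·(-2) = 5, t = -1 − 2·3 = -7  (check: 115·5 + 81·(-7) = 8)
  q = 1: r = 5, s = -2 − 1·5 = -7, t = 3 − 1·(-7) = 10  (check: 115·(-7) + 81·10 = 5)
  q = 1: r = 3, s = 5 − 1·(-7) = 12, t = -7 − 1·10 = -17  (check: 115·12 + 81·(-17) = 3)
  q = 1: r = 2, s = -7 − 1·12 = -19, t = 10 − 1·(-17) = 27  (check: 115·(-19) + 81·27 = 2)
  q = 1: r = 1, s = 12 − 1·(-19) = 31, t = -17 − 1·27 = -44  (check: 115·31 + 81·(-44) = 1)
The row with r = 1 (the gcd) gives the Bezout coefficients s = 31, t = -44.
Result: 115 · (31) + 81 · (-44) = 1.

gcd(115, 81) = 1; s = 31, t = -44 (check: 115·31 + 81·(-44) = 1).


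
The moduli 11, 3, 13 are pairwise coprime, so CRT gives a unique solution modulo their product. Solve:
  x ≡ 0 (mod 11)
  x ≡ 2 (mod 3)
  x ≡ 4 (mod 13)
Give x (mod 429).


Moduli 11, 3, 13 are pairwise coprime; by CRT there is a unique solution modulo M = 11 · 3 · 13 = 429.
Solve pairwise, accumulating the modulus:
  Start with x ≡ 0 (mod 11).
  Combine with x ≡ 2 (mod 3): since gcd(11, 3) = 1, we get a unique residue mod 33.
    Write x = 0 + 11·t and substitute into x ≡ 2 (mod 3): 11·t ≡ 2 − 0 = 2 (mod 3).
    Reduce coefficients mod 3: 2·t ≡ 2 (mod 3).
    The inverse of 2 mod 3 is 2 (since 2·2 = 4 = 1·3 + 1), so t ≡ 2·2 = 4 ≡ 1 (mod 3).
    Then x = 0 + 11·1 = 11, valid modulo lcm(11, 3) = 33: x ≡ 11 (mod 33).
  Combine with x ≡ 4 (mod 13): since gcd(33, 13) = 1, we get a unique residue mod 429.
    Write x = 11 + 33·t and substitute into x ≡ 4 (mod 13): 33·t ≡ 4 − 11 = -7 (mod 13).
    Reduce coefficients mod 13: 7·t ≡ 6 (mod 13).
    The inverse of 7 mod 13 is 2 (since 7·2 = 14 = 1·13 + 1), so t ≡ 2·6 = 12 ≡ 12 (mod 13).
    Then x = 11 + 33·12 = 407, valid modulo lcm(33, 13) = 429: x ≡ 407 (mod 429).
Verify: 407 mod 11 = 0 ✓, 407 mod 3 = 2 ✓, 407 mod 13 = 4 ✓.

x ≡ 407 (mod 429).


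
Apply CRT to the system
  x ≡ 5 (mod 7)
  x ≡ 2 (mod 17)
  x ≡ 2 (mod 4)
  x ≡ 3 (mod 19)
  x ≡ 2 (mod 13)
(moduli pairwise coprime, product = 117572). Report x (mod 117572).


Product of moduli M = 7 · 17 · 4 · 19 · 13 = 117572.
Merge one congruence at a time:
  Start: x ≡ 5 (mod 7).
  Combine with x ≡ 2 (mod 17); new modulus lcm = 119.
    Write x = 5 + 7·t and substitute into x ≡ 2 (mod 17): 7·t ≡ 2 − 5 = -3 (mod 17).
    Reduce coefficients mod 17: 7·t ≡ 14 (mod 17).
    The inverse of 7 mod 17 is 5 (since 7·5 = 35 = 2·17 + 1), so t ≡ 5·14 = 70 ≡ 2 (mod 17).
    Then x = 5 + 7·2 = 19, valid modulo lcm(7, 17) = 119: x ≡ 19 (mod 119).
  Combine with x ≡ 2 (mod 4); new modulus lcm = 476.
    Write x = 19 + 119·t and substitute into x ≡ 2 (mod 4): 119·t ≡ 2 − 19 = -17 (mod 4).
    Reduce coefficients mod 4: 3·t ≡ 3 (mod 4).
    The inverse of 3 mod 4 is 3 (since 3·3 = 9 = 2·4 + 1), so t ≡ 3·3 = 9 ≡ 1 (mod 4).
    Then x = 19 + 119·1 = 138, valid modulo lcm(119, 4) = 476: x ≡ 138 (mod 476).
  Combine with x ≡ 3 (mod 19); new modulus lcm = 9044.
    Write x = 138 + 476·t and substitute into x ≡ 3 (mod 19): 476·t ≡ 3 − 138 = -135 (mod 19).
    Reduce coefficients mod 19: 1·t ≡ 17 (mod 19).
    So t ≡ 17 (mod 19).
    Then x = 138 + 476·17 = 8230, valid modulo lcm(476, 19) = 9044: x ≡ 8230 (mod 9044).
  Combine with x ≡ 2 (mod 13); new modulus lcm = 117572.
    Write x = 8230 + 9044·t and substitute into x ≡ 2 (mod 13): 9044·t ≡ 2 − 8230 = -8228 (mod 13).
    Reduce coefficients mod 13: 9·t ≡ 1 (mod 13).
    The inverse of 9 mod 13 is 3 (since 9·3 = 27 = 2·13 + 1), so t ≡ 3·1 = 3 ≡ 3 (mod 13).
    Then x = 8230 + 9044·3 = 35362, valid modulo lcm(9044, 13) = 117572: x ≡ 35362 (mod 117572).
Verify against each original: 35362 mod 7 = 5, 35362 mod 17 = 2, 35362 mod 4 = 2, 35362 mod 19 = 3, 35362 mod 13 = 2.

x ≡ 35362 (mod 117572).


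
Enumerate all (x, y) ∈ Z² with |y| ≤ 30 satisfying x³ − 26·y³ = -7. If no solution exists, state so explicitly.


The equation is x³ - 26y³ = -7. For fixed y, x³ = 26·y³ − 7, so a solution requires the RHS to be a perfect cube.
Strategy: iterate y from -30 to 30, compute RHS = 26·y³ − 7, and check whether it is a (positive or negative) perfect cube.
Check small values of y:
  y = 0: RHS = -7 is not a perfect cube.
  y = 1: RHS = 19 is not a perfect cube.
  y = -1: RHS = -33 is not a perfect cube.
  y = 2: RHS = 201 is not a perfect cube.
  y = -2: RHS = -215 is not a perfect cube.
  y = 3: RHS = 695 is not a perfect cube.
  y = -3: RHS = -709 is not a perfect cube.
Continuing the search up to |y| = 30 finds no solutions either.
No (x, y) in the scanned range satisfies the equation.

No integer solutions with |y| ≤ 30.


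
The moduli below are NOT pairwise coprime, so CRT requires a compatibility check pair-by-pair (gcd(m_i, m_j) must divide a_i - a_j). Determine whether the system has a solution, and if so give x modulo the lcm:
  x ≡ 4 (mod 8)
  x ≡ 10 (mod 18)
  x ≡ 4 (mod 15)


Moduli 8, 18, 15 are not pairwise coprime, so CRT works modulo lcm(m_i) when all pairwise compatibility conditions hold.
Pairwise compatibility: gcd(m_i, m_j) must divide a_i - a_j for every pair.
Merge one congruence at a time:
  Start: x ≡ 4 (mod 8).
  Combine with x ≡ 10 (mod 18): gcd(8, 18) = 2; 10 - 4 = 6, which IS divisible by 2, so compatible.
    Write x = 4 + 8·t and substitute into x ≡ 10 (mod 18): 8·t ≡ 10 − 4 = 6 (mod 18).
    Divide the congruence (and modulus) by g = 2: 4·t ≡ 3 (mod 9).
    The inverse of 4 mod 9 is 7 (since 4·7 = 28 = 3·9 + 1), so t ≡ 7·3 = 21 ≡ 3 (mod 9).
    Then x = 4 + 8·3 = 28, valid modulo lcm(8, 18) = 72: x ≡ 28 (mod 72).
  Combine with x ≡ 4 (mod 15): gcd(72, 15) = 3; 4 - 28 = -24, which IS divisible by 3, so compatible.
    Write x = 28 + 72·t and substitute into x ≡ 4 (mod 15): 72·t ≡ 4 − 28 = -24 (mod 15).
    Divide the congruence (and modulus) by g = 3: 24·t ≡ -8 (mod 5).
    Reduce coefficients mod 5: 4·t ≡ 2 (mod 5).
    The inverse of 4 mod 5 is 4 (since 4·4 = 16 = 3·5 + 1), so t ≡ 4·2 = 8 ≡ 3 (mod 5).
    Then x = 28 + 72·3 = 244, valid modulo lcm(72, 15) = 360: x ≡ 244 (mod 360).
Verify: 244 mod 8 = 4, 244 mod 18 = 10, 244 mod 15 = 4.

x ≡ 244 (mod 360).


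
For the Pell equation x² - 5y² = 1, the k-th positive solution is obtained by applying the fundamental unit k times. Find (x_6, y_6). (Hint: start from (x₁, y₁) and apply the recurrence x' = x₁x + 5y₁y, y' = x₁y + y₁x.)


Step 1: Find the fundamental solution (x₁, y₁) of x² - 5y² = 1.
  Expand √5 as a continued fraction. a₀ = ⌊√5⌋ = 2; iterate m_{k+1} = d_k·a_k − m_k, d_{k+1} = (5 − m_{k+1}²)/d_k, a_{k+1} = ⌊(a₀ + m_{k+1})/d_{k+1}⌋ (starting m₀ = 0, d₀ = 1), with convergents p_k = a_k·p_{k-1} + p_{k-2}, q_k = a_k·q_{k-1} + q_{k-2} (p₋₁ = 1, q₋₁ = 0):
  k = 0: a₀ = 2; p₀/q₀ = 2/1; p₀² − 5·q₀² = 4 − 5 = -1.
  k = 1: m = 2, d = 1, a = ⌊(2 + 2)/1⌋ = 4; p/q = (4·2 + 1)/(4·1 + 0) = 9/4; p² − 5·q² = 81 − 80 = 1.
  The first convergent with p² − 5·q² = 1 gives the fundamental solution (x₁, y₁) = (9, 4).
Step 2: Apply the recurrence (x_{n+1}, y_{n+1}) = (x₁x_n + 5y₁y_n, x₁y_n + y₁x_n) repeatedly.
  From (x_1, y_1) = (9, 4): x_2 = 9·9 + 5·4·4 = 161; y_2 = 9·4 + 4·9 = 72.
  From (x_2, y_2) = (161, 72): x_3 = 9·161 + 5·4·72 = 2889; y_3 = 9·72 + 4·161 = 1292.
  From (x_3, y_3) = (2889, 1292): x_4 = 9·2889 + 5·4·1292 = 51841; y_4 = 9·1292 + 4·2889 = 23184.
  From (x_4, y_4) = (51841, 23184): x_5 = 9·51841 + 5·4·23184 = 930249; y_5 = 9·23184 + 4·51841 = 416020.
  From (x_5, y_5) = (930249, 416020): x_6 = 9·930249 + 5·4·416020 = 16692641; y_6 = 9·416020 + 4·930249 = 7465176.
Step 3: Verify x_6² - 5·y_6² = 278644263554881 - 278644263554880 = 1 (should be 1). ✓

(x_1, y_1) = (9, 4); (x_6, y_6) = (16692641, 7465176).


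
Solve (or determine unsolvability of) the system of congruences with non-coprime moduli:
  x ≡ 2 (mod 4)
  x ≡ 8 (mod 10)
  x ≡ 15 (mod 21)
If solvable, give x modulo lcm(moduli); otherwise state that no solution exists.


Moduli 4, 10, 21 are not pairwise coprime, so CRT works modulo lcm(m_i) when all pairwise compatibility conditions hold.
Pairwise compatibility: gcd(m_i, m_j) must divide a_i - a_j for every pair.
Merge one congruence at a time:
  Start: x ≡ 2 (mod 4).
  Combine with x ≡ 8 (mod 10): gcd(4, 10) = 2; 8 - 2 = 6, which IS divisible by 2, so compatible.
    Write x = 2 + 4·t and substitute into x ≡ 8 (mod 10): 4·t ≡ 8 − 2 = 6 (mod 10).
    Divide the congruence (and modulus) by g = 2: 2·t ≡ 3 (mod 5).
    The inverse of 2 mod 5 is 3 (since 2·3 = 6 = 1·5 + 1), so t ≡ 3·3 = 9 ≡ 4 (mod 5).
    Then x = 2 + 4·4 = 18, valid modulo lcm(4, 10) = 20: x ≡ 18 (mod 20).
  Combine with x ≡ 15 (mod 21): gcd(20, 21) = 1; 15 - 18 = -3, which IS divisible by 1, so compatible.
    Write x = 18 + 20·t and substitute into x ≡ 15 (mod 21): 20·t ≡ 15 − 18 = -3 (mod 21).
    Reduce coefficients mod 21: 20·t ≡ 18 (mod 21).
    The inverse of 20 mod 21 is 20 (since 20·20 = 400 = 19·21 + 1), so t ≡ 20·18 = 360 ≡ 3 (mod 21).
    Then x = 18 + 20·3 = 78, valid modulo lcm(20, 21) = 420: x ≡ 78 (mod 420).
Verify: 78 mod 4 = 2, 78 mod 10 = 8, 78 mod 21 = 15.

x ≡ 78 (mod 420).


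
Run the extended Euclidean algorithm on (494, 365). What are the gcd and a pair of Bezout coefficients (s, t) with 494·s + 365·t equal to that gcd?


Euclidean algorithm on (494, 365) — divide until remainder is 0:
  494 = 1 · 365 + 129
  365 = 2 · 129 + 107
  129 = 1 · 107 + 22
  107 = 4 · 22 + 19
  22 = 1 · 19 + 3
  19 = 6 · 3 + 1
  3 = 3 · 1 + 0
gcd(494, 365) = 1.
Track Bezout coefficients alongside the remainders: start with r₀ = 494 = a·1 + b·0 (s = 1, t = 0) and r₁ = 365 = a·0 + b·1 (s = 0, t = 1); each new remainder r_{k+1} = r_{k-1} − q_k·r_k inherits s_{k+1} = s_{k-1} − q_k·s_k, t_{k+1} = t_{k-1} − q_k·t_k, so r_k = a·s_k + b·t_k at every step:
  q = 1: r = 129, s = 1 − 1·0 = 1, t = 0 − 1·1 = -1  (check: 494·1 + 365·(-1) = 129)
  q = 2: r = 107, s = 0 − 2·1 = -2, t = 1 − 2·(-1) = 3  (check: 494·(-2) + 365·3 = 107)
  q = 1: r = 22, s = 1 − 1·(-2) = 3, t = -1 − 1·3 = -4  (check: 494·3 + 365·(-4) = 22)
  q = 4: r = 19, s = -2 − 4·3 = -14, t = 3 − 4·(-4) = 19  (check: 494·(-14) + 365·19 = 19)
  q = 1: r = 3, s = 3 − 1·(-14) = 17, t = -4 − 1·19 = -23  (check: 494·17 + 365·(-23) = 3)
  q = 6: r = 1, s = -14 − 6·17 = -116, t = 19 − 6·(-23) = 157  (check: 494·(-116) + 365·157 = 1)
The row with r = 1 (the gcd) gives the Bezout coefficients s = -116, t = 157.
Result: 494 · (-116) + 365 · (157) = 1.

gcd(494, 365) = 1; s = -116, t = 157 (check: 494·(-116) + 365·157 = 1).


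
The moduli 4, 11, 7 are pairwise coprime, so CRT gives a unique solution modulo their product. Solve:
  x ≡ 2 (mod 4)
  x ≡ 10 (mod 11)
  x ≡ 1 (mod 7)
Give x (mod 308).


Moduli 4, 11, 7 are pairwise coprime; by CRT there is a unique solution modulo M = 4 · 11 · 7 = 308.
Solve pairwise, accumulating the modulus:
  Start with x ≡ 2 (mod 4).
  Combine with x ≡ 10 (mod 11): since gcd(4, 11) = 1, we get a unique residue mod 44.
    Write x = 2 + 4·t and substitute into x ≡ 10 (mod 11): 4·t ≡ 10 − 2 = 8 (mod 11).
    The inverse of 4 mod 11 is 3 (since 4·3 = 12 = 1·11 + 1), so t ≡ 3·8 = 24 ≡ 2 (mod 11).
    Then x = 2 + 4·2 = 10, valid modulo lcm(4, 11) = 44: x ≡ 10 (mod 44).
  Combine with x ≡ 1 (mod 7): since gcd(44, 7) = 1, we get a unique residue mod 308.
    Write x = 10 + 44·t and substitute into x ≡ 1 (mod 7): 44·t ≡ 1 − 10 = -9 (mod 7).
    Reduce coefficients mod 7: 2·t ≡ 5 (mod 7).
    The inverse of 2 mod 7 is 4 (since 2·4 = 8 = 1·7 + 1), so t ≡ 4·5 = 20 ≡ 6 (mod 7).
    Then x = 10 + 44·6 = 274, valid modulo lcm(44, 7) = 308: x ≡ 274 (mod 308).
Verify: 274 mod 4 = 2 ✓, 274 mod 11 = 10 ✓, 274 mod 7 = 1 ✓.

x ≡ 274 (mod 308).


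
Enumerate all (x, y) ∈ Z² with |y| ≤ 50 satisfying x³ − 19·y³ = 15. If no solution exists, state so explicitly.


The equation is x³ - 19y³ = 15. For fixed y, x³ = 19·y³ + 15, so a solution requires the RHS to be a perfect cube.
Strategy: iterate y from -50 to 50, compute RHS = 19·y³ + 15, and check whether it is a (positive or negative) perfect cube.
Check small values of y:
  y = 0: RHS = 15 is not a perfect cube.
  y = 1: RHS = 34 is not a perfect cube.
  y = -1: RHS = -4 is not a perfect cube.
  y = 2: RHS = 167 is not a perfect cube.
  y = -2: RHS = -137 is not a perfect cube.
  y = 3: RHS = 528 is not a perfect cube.
  y = -3: RHS = -498 is not a perfect cube.
Continuing the search up to |y| = 50 finds no solutions either.
No (x, y) in the scanned range satisfies the equation.

No integer solutions with |y| ≤ 50.


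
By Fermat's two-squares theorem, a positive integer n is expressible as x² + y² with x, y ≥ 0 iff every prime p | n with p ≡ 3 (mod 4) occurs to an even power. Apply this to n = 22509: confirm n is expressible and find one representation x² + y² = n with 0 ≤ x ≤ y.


Step 1: Factor n = 22509 = 3^2 · 41 · 61.
Step 2: Check the mod-4 condition on each prime factor: 3 ≡ 3 (mod 4), exponent 2 (must be even); 41 ≡ 1 (mod 4), exponent 1; 61 ≡ 1 (mod 4), exponent 1.
All primes ≡ 3 (mod 4) appear to even exponent (or don't appear), so by the two-squares theorem n IS expressible as a sum of two squares.
Step 3: Build a representation. Group n = k² · m with k = 3 and m = 41 · 61 = 2501 (a product of primes ≡ 1 (mod 4)); a representation of m scales to one of n via (k·x)² + (k·y)² = k²(x² + y²). Each prime p ≡ 1 (mod 4) is itself a sum of two squares; find a² by testing p − a² for a perfect square:
  41: 41 − 1² = 40, 41 − 2² = 37, 41 − 3² = 32, 41 − 4² = 25 = 5² ⇒ 41 = 4² + 5².
  61: 61 − 1² = 60, 61 − 2² = 57, 61 − 3² = 52, 61 − 4² = 45, 61 − 5² = 36 = 6² ⇒ 61 = 5² + 6².
  Combine using the Brahmagupta–Fibonacci identity (a² + b²)(c² + d²) = (ac − bd)² + (ad + bc)² = (ac + bd)² + (ad − bc)²:
  41 · 61 = 2501: from (4² + 5²)(5² + 6²), take (4·5 − 5·6, 4·6 + 5·5) = (20 − 30, 24 + 25) = (-10, 49); dropping signs (only squares matter) gives (10, 49); check 10² + 49² = 100 + 2401 = 2501 ✓.
  Scale by k = 3: (3·10, 3·49) = (30, 147).
Step 4: Order so x ≤ y and verify: 30² + 147² = 900 + 21609 = 22509 = n. ✓

n = 22509 = 30² + 147² (one valid representation with x ≤ y).


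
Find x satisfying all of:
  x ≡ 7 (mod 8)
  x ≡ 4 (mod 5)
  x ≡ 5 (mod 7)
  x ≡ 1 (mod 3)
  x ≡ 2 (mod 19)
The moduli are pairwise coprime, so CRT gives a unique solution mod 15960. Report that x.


Product of moduli M = 8 · 5 · 7 · 3 · 19 = 15960.
Merge one congruence at a time:
  Start: x ≡ 7 (mod 8).
  Combine with x ≡ 4 (mod 5); new modulus lcm = 40.
    Write x = 7 + 8·t and substitute into x ≡ 4 (mod 5): 8·t ≡ 4 − 7 = -3 (mod 5).
    Reduce coefficients mod 5: 3·t ≡ 2 (mod 5).
    The inverse of 3 mod 5 is 2 (since 3·2 = 6 = 1·5 + 1), so t ≡ 2·2 = 4 ≡ 4 (mod 5).
    Then x = 7 + 8·4 = 39, valid modulo lcm(8, 5) = 40: x ≡ 39 (mod 40).
  Combine with x ≡ 5 (mod 7); new modulus lcm = 280.
    Write x = 39 + 40·t and substitute into x ≡ 5 (mod 7): 40·t ≡ 5 − 39 = -34 (mod 7).
    Reduce coefficients mod 7: 5·t ≡ 1 (mod 7).
    The inverse of 5 mod 7 is 3 (since 5·3 = 15 = 2·7 + 1), so t ≡ 3·1 = 3 ≡ 3 (mod 7).
    Then x = 39 + 40·3 = 159, valid modulo lcm(40, 7) = 280: x ≡ 159 (mod 280).
  Combine with x ≡ 1 (mod 3); new modulus lcm = 840.
    Write x = 159 + 280·t and substitute into x ≡ 1 (mod 3): 280·t ≡ 1 − 159 = -158 (mod 3).
    Reduce coefficients mod 3: 1·t ≡ 1 (mod 3).
    So t ≡ 1 (mod 3).
    Then x = 159 + 280·1 = 439, valid modulo lcm(280, 3) = 840: x ≡ 439 (mod 840).
  Combine with x ≡ 2 (mod 19); new modulus lcm = 15960.
    Write x = 439 + 840·t and substitute into x ≡ 2 (mod 19): 840·t ≡ 2 − 439 = -437 (mod 19).
    Reduce coefficients mod 19: 4·t ≡ 0 (mod 19).
    The inverse of 4 mod 19 is 5 (since 4·5 = 20 = 1·19 + 1), so t ≡ 5·0 = 0 ≡ 0 (mod 19).
    Then x = 439 + 840·0 = 439, valid modulo lcm(840, 19) = 15960: x ≡ 439 (mod 15960).
Verify against each original: 439 mod 8 = 7, 439 mod 5 = 4, 439 mod 7 = 5, 439 mod 3 = 1, 439 mod 19 = 2.

x ≡ 439 (mod 15960).


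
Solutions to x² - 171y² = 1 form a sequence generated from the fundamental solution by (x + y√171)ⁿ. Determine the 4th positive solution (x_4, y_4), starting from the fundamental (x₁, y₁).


Step 1: Find the fundamental solution (x₁, y₁) of x² - 171y² = 1.
  Expand √171 as a continued fraction. a₀ = ⌊√171⌋ = 13; iterate m_{k+1} = d_k·a_k − m_k, d_{k+1} = (171 − m_{k+1}²)/d_k, a_{k+1} = ⌊(a₀ + m_{k+1})/d_{k+1}⌋ (starting m₀ = 0, d₀ = 1), with convergents p_k = a_k·p_{k-1} + p_{k-2}, q_k = a_k·q_{k-1} + q_{k-2} (p₋₁ = 1, q₋₁ = 0):
  k = 0: a₀ = 13; p₀/q₀ = 13/1; p₀² − 171·q₀² = 169 − 171 = -2.
  k = 1: m = 13, d = 2, a = ⌊(13 + 13)/2⌋ = 13; p/q = (13·13 + 1)/(13·1 + 0) = 170/13; p² − 171·q² = 28900 − 28899 = 1.
  The first convergent with p² − 171·q² = 1 gives the fundamental solution (x₁, y₁) = (170, 13).
Step 2: Apply the recurrence (x_{n+1}, y_{n+1}) = (x₁x_n + 171y₁y_n, x₁y_n + y₁x_n) repeatedly.
  From (x_1, y_1) = (170, 13): x_2 = 170·170 + 171·13·13 = 57799; y_2 = 170·13 + 13·170 = 4420.
  From (x_2, y_2) = (57799, 4420): x_3 = 170·57799 + 171·13·4420 = 19651490; y_3 = 170·4420 + 13·57799 = 1502787.
  From (x_3, y_3) = (19651490, 1502787): x_4 = 170·19651490 + 171·13·1502787 = 6681448801; y_4 = 170·1502787 + 13·19651490 = 510943160.
Step 3: Verify x_4² - 171·y_4² = 44641758080384337601 - 44641758080384337600 = 1 (should be 1). ✓

(x_1, y_1) = (170, 13); (x_4, y_4) = (6681448801, 510943160).


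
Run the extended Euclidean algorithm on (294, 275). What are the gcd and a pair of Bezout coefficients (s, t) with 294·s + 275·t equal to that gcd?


Euclidean algorithm on (294, 275) — divide until remainder is 0:
  294 = 1 · 275 + 19
  275 = 14 · 19 + 9
  19 = 2 · 9 + 1
  9 = 9 · 1 + 0
gcd(294, 275) = 1.
Track Bezout coefficients alongside the remainders: start with r₀ = 294 = a·1 + b·0 (s = 1, t = 0) and r₁ = 275 = a·0 + b·1 (s = 0, t = 1); each new remainder r_{k+1} = r_{k-1} − q_k·r_k inherits s_{k+1} = s_{k-1} − q_k·s_k, t_{k+1} = t_{k-1} − q_k·t_k, so r_k = a·s_k + b·t_k at every step:
  q = 1: r = 19, s = 1 − 1·0 = 1, t = 0 − 1·1 = -1  (check: 294·1 + 275·(-1) = 19)
  q = 14: r = 9, s = 0 − 14·1 = -14, t = 1 − 14·(-1) = 15  (check: 294·(-14) + 275·15 = 9)
  q = 2: r = 1, s = 1 − 2·(-14) = 29, t = -1 − 2·15 = -31  (check: 294·29 + 275·(-31) = 1)
The row with r = 1 (the gcd) gives the Bezout coefficients s = 29, t = -31.
Result: 294 · (29) + 275 · (-31) = 1.

gcd(294, 275) = 1; s = 29, t = -31 (check: 294·29 + 275·(-31) = 1).


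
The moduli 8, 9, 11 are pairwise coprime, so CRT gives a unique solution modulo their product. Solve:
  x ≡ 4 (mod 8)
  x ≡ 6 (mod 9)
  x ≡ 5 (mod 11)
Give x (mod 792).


Moduli 8, 9, 11 are pairwise coprime; by CRT there is a unique solution modulo M = 8 · 9 · 11 = 792.
Solve pairwise, accumulating the modulus:
  Start with x ≡ 4 (mod 8).
  Combine with x ≡ 6 (mod 9): since gcd(8, 9) = 1, we get a unique residue mod 72.
    Write x = 4 + 8·t and substitute into x ≡ 6 (mod 9): 8·t ≡ 6 − 4 = 2 (mod 9).
    The inverse of 8 mod 9 is 8 (since 8·8 = 64 = 7·9 + 1), so t ≡ 8·2 = 16 ≡ 7 (mod 9).
    Then x = 4 + 8·7 = 60, valid modulo lcm(8, 9) = 72: x ≡ 60 (mod 72).
  Combine with x ≡ 5 (mod 11): since gcd(72, 11) = 1, we get a unique residue mod 792.
    Write x = 60 + 72·t and substitute into x ≡ 5 (mod 11): 72·t ≡ 5 − 60 = -55 (mod 11).
    Reduce coefficients mod 11: 6·t ≡ 0 (mod 11).
    The inverse of 6 mod 11 is 2 (since 6·2 = 12 = 1·11 + 1), so t ≡ 2·0 = 0 ≡ 0 (mod 11).
    Then x = 60 + 72·0 = 60, valid modulo lcm(72, 11) = 792: x ≡ 60 (mod 792).
Verify: 60 mod 8 = 4 ✓, 60 mod 9 = 6 ✓, 60 mod 11 = 5 ✓.

x ≡ 60 (mod 792).


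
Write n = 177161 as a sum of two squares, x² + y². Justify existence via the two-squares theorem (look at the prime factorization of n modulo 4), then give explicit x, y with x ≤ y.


Step 1: Factor n = 177161 = 29 · 41 · 149.
Step 2: Check the mod-4 condition on each prime factor: 29 ≡ 1 (mod 4), exponent 1; 41 ≡ 1 (mod 4), exponent 1; 149 ≡ 1 (mod 4), exponent 1.
All primes ≡ 3 (mod 4) appear to even exponent (or don't appear), so by the two-squares theorem n IS expressible as a sum of two squares.
Step 3: Build a representation. Here n = 29 · 41 · 149 is a product of primes ≡ 1 (mod 4). Each prime p ≡ 1 (mod 4) is itself a sum of two squares; find a² by testing p − a² for a perfect square:
  29: 29 − 1² = 28, 29 − 2² = 25 = 5² ⇒ 29 = 2² + 5².
  41: 41 − 1² = 40, 41 − 2² = 37, 41 − 3² = 32, 41 − 4² = 25 = 5² ⇒ 41 = 4² + 5².
  149: 149 − 1² = 148, 149 − 2² = 145, 149 − 3² = 140, 149 − 4² = 133, 149 − 5² = 124, 149 − 6² = 113, 149 − 7² = 100 = 10² ⇒ 149 = 7² + 10².
  Combine using the Brahmagupta–Fibonacci identity (a² + b²)(c² + d²) = (ac − bd)² + (ad + bc)² = (ac + bd)² + (ad − bc)²:
  29 · 41 = 1189: from (2² + 5²)(4² + 5²), take (2·4 − 5·5, 2·5 + 5·4) = (8 − 25, 10 + 20) = (-17, 30); dropping signs (only squares matter) gives (17, 30); check 17² + 30² = 289 + 900 = 1189 ✓.
  1189 · 149 = 177161: from (17² + 30²)(7² + 10²), take (17·7 − 30·10, 17·10 + 30·7) = (119 − 300, 170 + 210) = (-181, 380); dropping signs (only squares matter) gives (181, 380); check 181² + 380² = 32761 + 144400 = 177161 ✓.
Step 4: Order so x ≤ y and verify: 181² + 380² = 32761 + 144400 = 177161 = n. ✓

n = 177161 = 181² + 380² (one valid representation with x ≤ y).


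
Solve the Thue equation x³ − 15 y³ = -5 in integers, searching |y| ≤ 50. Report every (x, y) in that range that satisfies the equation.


The equation is x³ - 15y³ = -5. For fixed y, x³ = 15·y³ − 5, so a solution requires the RHS to be a perfect cube.
Strategy: iterate y from -50 to 50, compute RHS = 15·y³ − 5, and check whether it is a (positive or negative) perfect cube.
Check small values of y:
  y = 0: RHS = -5 is not a perfect cube.
  y = 1: RHS = 10 is not a perfect cube.
  y = -1: RHS = -20 is not a perfect cube.
  y = 2: RHS = 115 is not a perfect cube.
  y = -2: RHS = -125 = (-5)³ ⇒ x = -5 works.
  y = 3: RHS = 400 is not a perfect cube.
  y = -3: RHS = -410 is not a perfect cube.
Continuing the search up to |y| = 50 finds no further solutions beyond those listed.
Collected solutions: (-5, -2).

Solutions (with |y| ≤ 50): (-5, -2).


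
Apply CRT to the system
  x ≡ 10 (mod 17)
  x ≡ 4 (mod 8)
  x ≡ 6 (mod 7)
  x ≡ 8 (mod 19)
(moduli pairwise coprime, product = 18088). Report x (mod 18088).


Product of moduli M = 17 · 8 · 7 · 19 = 18088.
Merge one congruence at a time:
  Start: x ≡ 10 (mod 17).
  Combine with x ≡ 4 (mod 8); new modulus lcm = 136.
    Write x = 10 + 17·t and substitute into x ≡ 4 (mod 8): 17·t ≡ 4 − 10 = -6 (mod 8).
    Reduce coefficients mod 8: 1·t ≡ 2 (mod 8).
    So t ≡ 2 (mod 8).
    Then x = 10 + 17·2 = 44, valid modulo lcm(17, 8) = 136: x ≡ 44 (mod 136).
  Combine with x ≡ 6 (mod 7); new modulus lcm = 952.
    Write x = 44 + 136·t and substitute into x ≡ 6 (mod 7): 136·t ≡ 6 − 44 = -38 (mod 7).
    Reduce coefficients mod 7: 3·t ≡ 4 (mod 7).
    The inverse of 3 mod 7 is 5 (since 3·5 = 15 = 2·7 + 1), so t ≡ 5·4 = 20 ≡ 6 (mod 7).
    Then x = 44 + 136·6 = 860, valid modulo lcm(136, 7) = 952: x ≡ 860 (mod 952).
  Combine with x ≡ 8 (mod 19); new modulus lcm = 18088.
    Write x = 860 + 952·t and substitute into x ≡ 8 (mod 19): 952·t ≡ 8 − 860 = -852 (mod 19).
    Reduce coefficients mod 19: 2·t ≡ 3 (mod 19).
    The inverse of 2 mod 19 is 10 (since 2·10 = 20 = 1·19 + 1), so t ≡ 10·3 = 30 ≡ 11 (mod 19).
    Then x = 860 + 952·11 = 11332, valid modulo lcm(952, 19) = 18088: x ≡ 11332 (mod 18088).
Verify against each original: 11332 mod 17 = 10, 11332 mod 8 = 4, 11332 mod 7 = 6, 11332 mod 19 = 8.

x ≡ 11332 (mod 18088).


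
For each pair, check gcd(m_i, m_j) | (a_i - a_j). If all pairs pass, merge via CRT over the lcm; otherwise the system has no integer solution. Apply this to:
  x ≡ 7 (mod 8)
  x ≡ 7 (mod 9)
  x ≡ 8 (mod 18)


Moduli 8, 9, 18 are not pairwise coprime, so CRT works modulo lcm(m_i) when all pairwise compatibility conditions hold.
Pairwise compatibility: gcd(m_i, m_j) must divide a_i - a_j for every pair.
Merge one congruence at a time:
  Start: x ≡ 7 (mod 8).
  Combine with x ≡ 7 (mod 9): gcd(8, 9) = 1; 7 - 7 = 0, which IS divisible by 1, so compatible.
    Write x = 7 + 8·t and substitute into x ≡ 7 (mod 9): 8·t ≡ 7 − 7 = 0 (mod 9).
    The inverse of 8 mod 9 is 8 (since 8·8 = 64 = 7·9 + 1), so t ≡ 8·0 = 0 ≡ 0 (mod 9).
    Then x = 7 + 8·0 = 7, valid modulo lcm(8, 9) = 72: x ≡ 7 (mod 72).
  Combine with x ≡ 8 (mod 18): gcd(72, 18) = 18, and 8 - 7 = 1 is NOT divisible by 18.
    ⇒ system is inconsistent (no integer solution).

No solution (the system is inconsistent).


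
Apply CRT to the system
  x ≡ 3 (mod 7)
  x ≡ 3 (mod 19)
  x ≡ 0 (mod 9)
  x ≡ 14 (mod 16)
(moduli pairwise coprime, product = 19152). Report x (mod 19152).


Product of moduli M = 7 · 19 · 9 · 16 = 19152.
Merge one congruence at a time:
  Start: x ≡ 3 (mod 7).
  Combine with x ≡ 3 (mod 19); new modulus lcm = 133.
    Write x = 3 + 7·t and substitute into x ≡ 3 (mod 19): 7·t ≡ 3 − 3 = 0 (mod 19).
    The inverse of 7 mod 19 is 11 (since 7·11 = 77 = 4·19 + 1), so t ≡ 11·0 = 0 ≡ 0 (mod 19).
    Then x = 3 + 7·0 = 3, valid modulo lcm(7, 19) = 133: x ≡ 3 (mod 133).
  Combine with x ≡ 0 (mod 9); new modulus lcm = 1197.
    Write x = 3 + 133·t and substitute into x ≡ 0 (mod 9): 133·t ≡ 0 − 3 = -3 (mod 9).
    Reduce coefficients mod 9: 7·t ≡ 6 (mod 9).
    The inverse of 7 mod 9 is 4 (since 7·4 = 28 = 3·9 + 1), so t ≡ 4·6 = 24 ≡ 6 (mod 9).
    Then x = 3 + 133·6 = 801, valid modulo lcm(133, 9) = 1197: x ≡ 801 (mod 1197).
  Combine with x ≡ 14 (mod 16); new modulus lcm = 19152.
    Write x = 801 + 1197·t and substitute into x ≡ 14 (mod 16): 1197·t ≡ 14 − 801 = -787 (mod 16).
    Reduce coefficients mod 16: 13·t ≡ 13 (mod 16).
    The inverse of 13 mod 16 is 5 (since 13·5 = 65 = 4·16 + 1), so t ≡ 5·13 = 65 ≡ 1 (mod 16).
    Then x = 801 + 1197·1 = 1998, valid modulo lcm(1197, 16) = 19152: x ≡ 1998 (mod 19152).
Verify against each original: 1998 mod 7 = 3, 1998 mod 19 = 3, 1998 mod 9 = 0, 1998 mod 16 = 14.

x ≡ 1998 (mod 19152).


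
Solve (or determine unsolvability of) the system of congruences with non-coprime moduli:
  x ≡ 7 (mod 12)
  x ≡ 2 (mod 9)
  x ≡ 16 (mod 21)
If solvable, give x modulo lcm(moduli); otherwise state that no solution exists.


Moduli 12, 9, 21 are not pairwise coprime, so CRT works modulo lcm(m_i) when all pairwise compatibility conditions hold.
Pairwise compatibility: gcd(m_i, m_j) must divide a_i - a_j for every pair.
Merge one congruence at a time:
  Start: x ≡ 7 (mod 12).
  Combine with x ≡ 2 (mod 9): gcd(12, 9) = 3, and 2 - 7 = -5 is NOT divisible by 3.
    ⇒ system is inconsistent (no integer solution).

No solution (the system is inconsistent).


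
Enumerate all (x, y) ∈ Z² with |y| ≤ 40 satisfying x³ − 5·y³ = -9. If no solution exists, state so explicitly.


The equation is x³ - 5y³ = -9. For fixed y, x³ = 5·y³ − 9, so a solution requires the RHS to be a perfect cube.
Strategy: iterate y from -40 to 40, compute RHS = 5·y³ − 9, and check whether it is a (positive or negative) perfect cube.
Check small values of y:
  y = 0: RHS = -9 is not a perfect cube.
  y = 1: RHS = -4 is not a perfect cube.
  y = -1: RHS = -14 is not a perfect cube.
  y = 2: RHS = 31 is not a perfect cube.
  y = -2: RHS = -49 is not a perfect cube.
  y = 3: RHS = 126 is not a perfect cube.
  y = -3: RHS = -144 is not a perfect cube.
Continuing the search up to |y| = 40 finds no solutions either.
No (x, y) in the scanned range satisfies the equation.

No integer solutions with |y| ≤ 40.


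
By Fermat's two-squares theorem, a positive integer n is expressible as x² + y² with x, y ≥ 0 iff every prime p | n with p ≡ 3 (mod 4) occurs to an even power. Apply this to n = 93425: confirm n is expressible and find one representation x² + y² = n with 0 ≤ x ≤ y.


Step 1: Factor n = 93425 = 5^2 · 37 · 101.
Step 2: Check the mod-4 condition on each prime factor: 5 ≡ 1 (mod 4), exponent 2; 37 ≡ 1 (mod 4), exponent 1; 101 ≡ 1 (mod 4), exponent 1.
All primes ≡ 3 (mod 4) appear to even exponent (or don't appear), so by the two-squares theorem n IS expressible as a sum of two squares.
Step 3: Build a representation. Group n = k² · m with k = 5 and m = 37 · 101 = 3737 (a product of primes ≡ 1 (mod 4)); a representation of m scales to one of n via (k·x)² + (k·y)² = k²(x² + y²). Each prime p ≡ 1 (mod 4) is itself a sum of two squares; find a² by testing p − a² for a perfect square:
  37: 37 − 1² = 36 = 6² ⇒ 37 = 1² + 6².
  101: 101 − 1² = 100 = 10² ⇒ 101 = 1² + 10².
  Combine using the Brahmagupta–Fibonacci identity (a² + b²)(c² + d²) = (ac − bd)² + (ad + bc)² = (ac + bd)² + (ad − bc)²:
  37 · 101 = 3737: from (1² + 6²)(1² + 10²), take (1·1 − 6·10, 1·10 + 6·1) = (1 − 60, 10 + 6) = (-59, 16); dropping signs (only squares matter) gives (59, 16); check 59² + 16² = 3481 + 256 = 3737 ✓.
  Scale by k = 5: (5·59, 5·16) = (295, 80).
Step 4: Order so x ≤ y and verify: 80² + 295² = 6400 + 87025 = 93425 = n. ✓

n = 93425 = 80² + 295² (one valid representation with x ≤ y).


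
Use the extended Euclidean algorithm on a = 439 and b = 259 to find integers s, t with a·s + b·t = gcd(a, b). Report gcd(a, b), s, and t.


Euclidean algorithm on (439, 259) — divide until remainder is 0:
  439 = 1 · 259 + 180
  259 = 1 · 180 + 79
  180 = 2 · 79 + 22
  79 = 3 · 22 + 13
  22 = 1 · 13 + 9
  13 = 1 · 9 + 4
  9 = 2 · 4 + 1
  4 = 4 · 1 + 0
gcd(439, 259) = 1.
Track Bezout coefficients alongside the remainders: start with r₀ = 439 = a·1 + b·0 (s = 1, t = 0) and r₁ = 259 = a·0 + b·1 (s = 0, t = 1); each new remainder r_{k+1} = r_{k-1} − q_k·r_k inherits s_{k+1} = s_{k-1} − q_k·s_k, t_{k+1} = t_{k-1} − q_k·t_k, so r_k = a·s_k + b·t_k at every step:
  q = 1: r = 180, s = 1 − 1·0 = 1, t = 0 − 1·1 = -1  (check: 439·1 + 259·(-1) = 180)
  q = 1: r = 79, s = 0 − 1·1 = -1, t = 1 − 1·(-1) = 2  (check: 439·(-1) + 259·2 = 79)
  q = 2: r = 22, s = 1 − 2·(-1) = 3, t = -1 − 2·2 = -5  (check: 439·3 + 259·(-5) = 22)
  q = 3: r = 13, s = -1 − 3·3 = -10, t = 2 − 3·(-5) = 17  (check: 439·(-10) + 259·17 = 13)
  q = 1: r = 9, s = 3 − 1·(-10) = 13, t = -5 − 1·17 = -22  (check: 439·13 + 259·(-22) = 9)
  q = 1: r = 4, s = -10 − 1·13 = -23, t = 17 − 1·(-22) = 39  (check: 439·(-23) + 259·39 = 4)
  q = 2: r = 1, s = 13 − 2·(-23) = 59, t = -22 − 2·39 = -100  (check: 439·59 + 259·(-100) = 1)
The row with r = 1 (the gcd) gives the Bezout coefficients s = 59, t = -100.
Result: 439 · (59) + 259 · (-100) = 1.

gcd(439, 259) = 1; s = 59, t = -100 (check: 439·59 + 259·(-100) = 1).
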